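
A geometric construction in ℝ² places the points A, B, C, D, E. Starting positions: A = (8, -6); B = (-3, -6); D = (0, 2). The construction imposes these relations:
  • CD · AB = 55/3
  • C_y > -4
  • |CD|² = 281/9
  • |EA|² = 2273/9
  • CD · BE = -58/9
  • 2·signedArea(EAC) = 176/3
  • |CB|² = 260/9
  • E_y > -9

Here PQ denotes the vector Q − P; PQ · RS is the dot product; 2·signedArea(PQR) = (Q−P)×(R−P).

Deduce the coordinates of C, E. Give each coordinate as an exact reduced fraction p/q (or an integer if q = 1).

1. C_x = 5/3  [CD · AB = 55/3]
2. C_y = -10/3  [|CB|² = 260/9]
   → C = (5/3, -10/3)
3. E_x = -23/3  [CD · BE = -58/9 ∩ 2·signedArea(EAC) = 176/3]
4. E_y = -26/3  [CD · BE = -58/9 ∩ 2·signedArea(EAC) = 176/3]
   → E = (-23/3, -26/3)

C = (5/3, -10/3)
E = (-23/3, -26/3)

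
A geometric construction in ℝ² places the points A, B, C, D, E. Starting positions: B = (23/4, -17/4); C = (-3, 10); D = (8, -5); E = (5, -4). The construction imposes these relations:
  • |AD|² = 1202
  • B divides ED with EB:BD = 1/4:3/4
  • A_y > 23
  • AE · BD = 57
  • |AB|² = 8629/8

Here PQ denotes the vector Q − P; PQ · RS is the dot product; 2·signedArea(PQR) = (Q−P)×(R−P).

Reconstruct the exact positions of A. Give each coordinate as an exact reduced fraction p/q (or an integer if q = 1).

1. A_x = -11  [line -9/4·x + 3/4·y + -171/4 = 0 ∩ |AB|² = 8629/8]
2. A_y = 24  [line -9/4·x + 3/4·y + -171/4 = 0 ∩ |AB|² = 8629/8]
   → A = (-11, 24)

A = (-11, 24)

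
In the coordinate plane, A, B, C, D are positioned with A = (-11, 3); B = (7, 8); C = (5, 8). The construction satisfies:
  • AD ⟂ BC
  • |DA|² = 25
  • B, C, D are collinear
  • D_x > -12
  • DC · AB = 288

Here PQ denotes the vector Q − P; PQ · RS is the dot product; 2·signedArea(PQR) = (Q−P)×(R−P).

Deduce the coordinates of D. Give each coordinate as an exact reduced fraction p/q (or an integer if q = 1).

1. D_x = -11  [B, C, D are collinear ∩ AD ⟂ BC]
2. D_y = 8  [B, C, D are collinear ∩ AD ⟂ BC]
   → D = (-11, 8)

D = (-11, 8)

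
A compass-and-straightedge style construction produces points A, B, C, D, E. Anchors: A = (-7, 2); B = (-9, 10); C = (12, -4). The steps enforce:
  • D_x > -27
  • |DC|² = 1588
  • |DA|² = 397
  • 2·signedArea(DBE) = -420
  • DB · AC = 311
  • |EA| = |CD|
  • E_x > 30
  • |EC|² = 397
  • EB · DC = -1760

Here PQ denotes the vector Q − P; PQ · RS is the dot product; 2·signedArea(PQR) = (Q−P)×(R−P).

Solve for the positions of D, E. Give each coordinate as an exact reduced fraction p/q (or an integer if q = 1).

1. D_x = -26  [line -19·x + 6·y + -542 = 0 ∩ |DC|² = 1588]
2. D_y = 8  [line -19·x + 6·y + -542 = 0 ∩ |DC|² = 1588]
   → D = (-26, 8)
3. E_x = 31  [EB · DC = -1760 ∩ 2·signedArea(DBE) = -420]
4. E_y = -10  [EB · DC = -1760 ∩ 2·signedArea(DBE) = -420]
   → E = (31, -10)

D = (-26, 8)
E = (31, -10)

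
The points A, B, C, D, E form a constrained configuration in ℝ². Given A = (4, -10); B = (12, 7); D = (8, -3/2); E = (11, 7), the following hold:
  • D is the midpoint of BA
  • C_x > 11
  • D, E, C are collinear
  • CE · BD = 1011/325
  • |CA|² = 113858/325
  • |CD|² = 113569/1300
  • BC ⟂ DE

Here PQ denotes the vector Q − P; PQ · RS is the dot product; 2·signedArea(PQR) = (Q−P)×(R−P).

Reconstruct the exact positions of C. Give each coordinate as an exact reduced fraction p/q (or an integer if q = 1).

C = (3611/325, 2377/325)

1. C_x = 3611/325  [D, E, C are collinear ∩ BC ⟂ DE]
2. C_y = 2377/325  [D, E, C are collinear ∩ BC ⟂ DE]
   → C = (3611/325, 2377/325)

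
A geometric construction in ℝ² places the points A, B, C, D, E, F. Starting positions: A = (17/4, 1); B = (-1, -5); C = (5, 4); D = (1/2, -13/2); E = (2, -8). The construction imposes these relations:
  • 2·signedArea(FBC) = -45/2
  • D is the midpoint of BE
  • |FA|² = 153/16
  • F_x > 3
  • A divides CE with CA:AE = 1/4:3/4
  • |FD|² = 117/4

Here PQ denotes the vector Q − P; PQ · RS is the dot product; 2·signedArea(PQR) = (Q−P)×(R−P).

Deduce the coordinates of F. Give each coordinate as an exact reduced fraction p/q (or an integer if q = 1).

1. F_x = 7/2  [line -9·x + 6·y + 87/2 = 0 ∩ |FD|² = 117/4]
2. F_y = -2  [line -9·x + 6·y + 87/2 = 0 ∩ |FD|² = 117/4]
   → F = (7/2, -2)

F = (7/2, -2)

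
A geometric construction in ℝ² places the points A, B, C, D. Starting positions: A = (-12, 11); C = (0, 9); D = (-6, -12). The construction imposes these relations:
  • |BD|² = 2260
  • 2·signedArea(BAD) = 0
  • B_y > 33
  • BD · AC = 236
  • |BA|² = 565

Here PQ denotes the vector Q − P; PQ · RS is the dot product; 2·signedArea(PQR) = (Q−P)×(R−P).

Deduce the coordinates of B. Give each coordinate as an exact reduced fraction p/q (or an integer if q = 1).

B = (-18, 34)

1. B_x = -18  [2·signedArea(BAD) = 0 ∩ BD · AC = 236]
2. B_y = 34  [2·signedArea(BAD) = 0 ∩ BD · AC = 236]
   → B = (-18, 34)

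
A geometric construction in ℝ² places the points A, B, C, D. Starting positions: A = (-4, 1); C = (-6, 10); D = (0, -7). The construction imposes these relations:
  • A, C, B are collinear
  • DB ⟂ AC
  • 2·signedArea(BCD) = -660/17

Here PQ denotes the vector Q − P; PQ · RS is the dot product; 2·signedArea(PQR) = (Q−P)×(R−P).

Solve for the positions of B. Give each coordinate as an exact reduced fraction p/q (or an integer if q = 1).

1. B_x = -36/17  [A, C, B are collinear ∩ DB ⟂ AC]
2. B_y = -127/17  [A, C, B are collinear ∩ DB ⟂ AC]
   → B = (-36/17, -127/17)

B = (-36/17, -127/17)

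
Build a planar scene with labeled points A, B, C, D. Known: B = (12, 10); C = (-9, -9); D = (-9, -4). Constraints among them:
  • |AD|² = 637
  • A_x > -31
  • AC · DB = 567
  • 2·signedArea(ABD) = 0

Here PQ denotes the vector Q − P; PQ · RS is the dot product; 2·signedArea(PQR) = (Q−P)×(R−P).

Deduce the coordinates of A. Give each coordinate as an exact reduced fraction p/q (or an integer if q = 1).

A = (-30, -18)

1. A_x = -30  [2·signedArea(ABD) = 0 ∩ AC · DB = 567]
2. A_y = -18  [2·signedArea(ABD) = 0 ∩ AC · DB = 567]
   → A = (-30, -18)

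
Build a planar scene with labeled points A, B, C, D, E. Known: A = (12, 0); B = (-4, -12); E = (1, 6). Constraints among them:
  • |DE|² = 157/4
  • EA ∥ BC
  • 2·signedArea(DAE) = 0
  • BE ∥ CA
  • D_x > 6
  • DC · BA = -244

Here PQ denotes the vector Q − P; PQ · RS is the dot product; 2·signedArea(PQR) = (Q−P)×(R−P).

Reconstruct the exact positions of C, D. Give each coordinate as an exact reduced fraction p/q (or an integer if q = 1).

1. C_x = 7  [BE ∥ CA ∩ EA ∥ BC]
2. C_y = -18  [BE ∥ CA ∩ EA ∥ BC]
   → C = (7, -18)
3. D_x = 13/2  [2·signedArea(DAE) = 0 ∩ DC · BA = -244]
4. D_y = 3  [2·signedArea(DAE) = 0 ∩ DC · BA = -244]
   → D = (13/2, 3)

C = (7, -18)
D = (13/2, 3)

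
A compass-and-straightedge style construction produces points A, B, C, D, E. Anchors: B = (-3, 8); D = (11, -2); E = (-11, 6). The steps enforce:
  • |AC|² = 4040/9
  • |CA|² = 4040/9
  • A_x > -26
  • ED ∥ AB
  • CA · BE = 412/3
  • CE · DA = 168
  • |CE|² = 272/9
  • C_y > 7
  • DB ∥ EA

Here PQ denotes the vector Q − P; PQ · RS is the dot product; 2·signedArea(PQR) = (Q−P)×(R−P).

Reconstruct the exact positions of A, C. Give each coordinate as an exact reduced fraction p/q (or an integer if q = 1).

1. A_x = -25  [ED ∥ AB ∩ DB ∥ EA]
2. A_y = 16  [ED ∥ AB ∩ DB ∥ EA]
   → A = (-25, 16)
3. C_x = -17/3  [CE · DA = 168 ∩ CA · BE = 412/3]
4. C_y = 22/3  [CE · DA = 168 ∩ CA · BE = 412/3]
   → C = (-17/3, 22/3)

A = (-25, 16)
C = (-17/3, 22/3)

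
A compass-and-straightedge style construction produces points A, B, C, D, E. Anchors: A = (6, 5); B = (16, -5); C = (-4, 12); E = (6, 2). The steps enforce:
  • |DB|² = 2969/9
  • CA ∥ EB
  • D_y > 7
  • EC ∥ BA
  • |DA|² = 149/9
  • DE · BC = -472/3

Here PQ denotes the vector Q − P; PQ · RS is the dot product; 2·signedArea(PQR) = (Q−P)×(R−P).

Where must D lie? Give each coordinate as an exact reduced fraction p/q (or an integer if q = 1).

1. D_x = 8/3  [line 20·x + -17·y + 214/3 = 0 ∩ |DB|² = 2969/9]
2. D_y = 22/3  [line 20·x + -17·y + 214/3 = 0 ∩ |DB|² = 2969/9]
   → D = (8/3, 22/3)

D = (8/3, 22/3)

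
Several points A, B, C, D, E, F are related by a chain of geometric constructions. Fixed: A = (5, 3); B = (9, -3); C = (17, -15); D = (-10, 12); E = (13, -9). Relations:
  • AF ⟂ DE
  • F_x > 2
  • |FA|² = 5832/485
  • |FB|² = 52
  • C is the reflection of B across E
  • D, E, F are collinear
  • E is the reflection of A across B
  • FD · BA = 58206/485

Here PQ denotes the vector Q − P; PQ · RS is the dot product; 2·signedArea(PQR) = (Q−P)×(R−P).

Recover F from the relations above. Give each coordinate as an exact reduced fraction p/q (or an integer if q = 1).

F = (1291/485, 213/485)

1. F_x = 1291/485  [D, E, F are collinear ∩ AF ⟂ DE]
2. F_y = 213/485  [D, E, F are collinear ∩ AF ⟂ DE]
   → F = (1291/485, 213/485)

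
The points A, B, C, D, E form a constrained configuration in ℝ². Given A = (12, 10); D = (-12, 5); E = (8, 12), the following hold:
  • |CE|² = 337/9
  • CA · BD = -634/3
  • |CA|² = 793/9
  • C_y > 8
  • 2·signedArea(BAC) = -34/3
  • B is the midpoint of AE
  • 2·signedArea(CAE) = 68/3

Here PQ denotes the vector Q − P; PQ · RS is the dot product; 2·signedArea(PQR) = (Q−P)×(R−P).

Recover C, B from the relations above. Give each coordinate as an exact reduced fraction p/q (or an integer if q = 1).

B = (10, 11)
C = (8/3, 9)

1. C_x = 8/3  [line -2·x + -4·y + 124/3 = 0 ∩ |CA|² = 793/9]
2. C_y = 9  [line -2·x + -4·y + 124/3 = 0 ∩ |CA|² = 793/9]
   → C = (8/3, 9)
3. B_x = 10  [CA · BD = -634/3 ∩ B is the midpoint of AE]
4. B_y = 11  [CA · BD = -634/3 ∩ B is the midpoint of AE]
   → B = (10, 11)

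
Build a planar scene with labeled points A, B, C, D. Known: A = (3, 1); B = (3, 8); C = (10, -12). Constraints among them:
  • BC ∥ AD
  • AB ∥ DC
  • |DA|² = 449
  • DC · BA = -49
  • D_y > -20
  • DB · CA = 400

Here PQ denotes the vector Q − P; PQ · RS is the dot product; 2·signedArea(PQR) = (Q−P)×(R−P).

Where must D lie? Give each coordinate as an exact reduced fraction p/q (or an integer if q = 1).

1. D_x = 10  [AB ∥ DC ∩ BC ∥ AD]
2. D_y = -19  [AB ∥ DC ∩ BC ∥ AD]
   → D = (10, -19)

D = (10, -19)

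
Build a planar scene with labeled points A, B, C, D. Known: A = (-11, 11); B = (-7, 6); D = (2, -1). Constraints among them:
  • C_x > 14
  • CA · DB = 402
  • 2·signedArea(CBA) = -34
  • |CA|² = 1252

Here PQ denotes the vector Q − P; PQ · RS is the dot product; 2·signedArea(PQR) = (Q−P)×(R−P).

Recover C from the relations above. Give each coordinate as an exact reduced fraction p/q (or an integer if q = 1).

1. C_x = 15  [2·signedArea(CBA) = -34 ∩ CA · DB = 402]
2. C_y = -13  [2·signedArea(CBA) = -34 ∩ CA · DB = 402]
   → C = (15, -13)

C = (15, -13)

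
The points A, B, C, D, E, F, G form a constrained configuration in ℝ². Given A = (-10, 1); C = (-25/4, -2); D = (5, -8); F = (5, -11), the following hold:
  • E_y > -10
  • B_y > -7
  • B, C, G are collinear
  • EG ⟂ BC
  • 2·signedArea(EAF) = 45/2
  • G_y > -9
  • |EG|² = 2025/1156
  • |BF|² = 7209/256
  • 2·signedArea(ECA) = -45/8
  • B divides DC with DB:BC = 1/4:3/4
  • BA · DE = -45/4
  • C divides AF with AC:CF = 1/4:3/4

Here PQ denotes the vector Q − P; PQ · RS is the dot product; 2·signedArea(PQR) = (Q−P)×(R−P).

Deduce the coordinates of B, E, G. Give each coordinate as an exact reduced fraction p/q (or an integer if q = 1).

1. B_x = 35/16  [B divides DC with DB:BC = 1/4:3/4]
2. B_y = -13/2  [B divides DC with DB:BC = 1/4:3/4]
   → B = (35/16, -13/2)
3. E_x = 5  [2·signedArea(EAF) = 45/2 ∩ BA · DE = -45/4]
4. E_y = -19/2  [2·signedArea(EAF) = 45/2 ∩ BA · DE = -45/4]
   → E = (5, -19/2)
5. G_x = 1625/289  [B, C, G are collinear ∩ EG ⟂ BC]
6. G_y = -2408/289  [B, C, G are collinear ∩ EG ⟂ BC]
   → G = (1625/289, -2408/289)

B = (35/16, -13/2)
E = (5, -19/2)
G = (1625/289, -2408/289)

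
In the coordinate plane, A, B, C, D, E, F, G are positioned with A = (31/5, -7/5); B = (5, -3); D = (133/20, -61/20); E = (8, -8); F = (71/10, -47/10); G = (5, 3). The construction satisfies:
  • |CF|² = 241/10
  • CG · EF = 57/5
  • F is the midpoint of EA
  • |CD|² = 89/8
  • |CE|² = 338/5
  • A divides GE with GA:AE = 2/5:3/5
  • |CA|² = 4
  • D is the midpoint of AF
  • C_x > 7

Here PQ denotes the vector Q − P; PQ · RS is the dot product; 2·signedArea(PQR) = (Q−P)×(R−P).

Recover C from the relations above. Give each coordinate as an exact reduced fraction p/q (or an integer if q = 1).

C = (37/5, 1/5)

1. C_x = 37/5  [line 9/10·x + -33/10·y + -6 = 0 ∩ |CA|² = 4]
2. C_y = 1/5  [line 9/10·x + -33/10·y + -6 = 0 ∩ |CA|² = 4]
   → C = (37/5, 1/5)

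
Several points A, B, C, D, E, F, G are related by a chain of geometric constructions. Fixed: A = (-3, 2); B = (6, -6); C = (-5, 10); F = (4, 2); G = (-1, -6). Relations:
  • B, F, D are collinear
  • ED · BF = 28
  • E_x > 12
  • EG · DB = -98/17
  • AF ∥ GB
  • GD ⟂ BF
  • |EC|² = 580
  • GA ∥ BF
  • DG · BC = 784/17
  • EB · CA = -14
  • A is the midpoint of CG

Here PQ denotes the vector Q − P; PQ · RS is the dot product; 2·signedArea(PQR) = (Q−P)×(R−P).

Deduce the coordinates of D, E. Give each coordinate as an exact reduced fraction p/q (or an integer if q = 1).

1. D_x = 95/17  [B, F, D are collinear ∩ GD ⟂ BF]
2. D_y = -74/17  [B, F, D are collinear ∩ GD ⟂ BF]
   → D = (95/17, -74/17)
3. E_x = 13  [line 2·x + -8·y + -74 = 0 ∩ |EC|² = 580]
4. E_y = -6  [line 2·x + -8·y + -74 = 0 ∩ |EC|² = 580]
   → E = (13, -6)

D = (95/17, -74/17)
E = (13, -6)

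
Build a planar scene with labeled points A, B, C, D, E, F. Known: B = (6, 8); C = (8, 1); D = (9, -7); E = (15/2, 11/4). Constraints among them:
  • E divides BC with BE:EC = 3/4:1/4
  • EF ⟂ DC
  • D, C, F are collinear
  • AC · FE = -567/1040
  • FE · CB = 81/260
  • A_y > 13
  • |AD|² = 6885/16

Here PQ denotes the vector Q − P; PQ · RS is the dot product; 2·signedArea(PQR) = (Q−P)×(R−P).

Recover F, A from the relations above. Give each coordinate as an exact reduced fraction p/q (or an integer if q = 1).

A = (9/2, 53/4)
F = (1011/130, 181/65)

1. F_x = 1011/130  [D, C, F are collinear ∩ EF ⟂ DC]
2. F_y = 181/65  [D, C, F are collinear ∩ EF ⟂ DC]
   → F = (1011/130, 181/65)
3. A_x = 9/2  [line 18/65·x + 9/260·y + -1773/1040 = 0 ∩ |AD|² = 6885/16]
4. A_y = 53/4  [line 18/65·x + 9/260·y + -1773/1040 = 0 ∩ |AD|² = 6885/16]
   → A = (9/2, 53/4)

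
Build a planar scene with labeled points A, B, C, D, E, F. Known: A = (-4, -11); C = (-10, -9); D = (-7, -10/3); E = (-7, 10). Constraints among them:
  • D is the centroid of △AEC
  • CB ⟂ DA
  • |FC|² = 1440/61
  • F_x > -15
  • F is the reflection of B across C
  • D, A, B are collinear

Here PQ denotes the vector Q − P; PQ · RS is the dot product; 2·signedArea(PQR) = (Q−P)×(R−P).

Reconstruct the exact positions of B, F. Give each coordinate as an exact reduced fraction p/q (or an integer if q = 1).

1. B_x = -334/61  [D, A, B are collinear ∩ CB ⟂ DA]
2. B_y = -441/61  [D, A, B are collinear ∩ CB ⟂ DA]
   → B = (-334/61, -441/61)
3. F_x = -886/61  [F is the reflection of B across C]
4. F_y = -657/61  [F is the reflection of B across C]
   → F = (-886/61, -657/61)

B = (-334/61, -441/61)
F = (-886/61, -657/61)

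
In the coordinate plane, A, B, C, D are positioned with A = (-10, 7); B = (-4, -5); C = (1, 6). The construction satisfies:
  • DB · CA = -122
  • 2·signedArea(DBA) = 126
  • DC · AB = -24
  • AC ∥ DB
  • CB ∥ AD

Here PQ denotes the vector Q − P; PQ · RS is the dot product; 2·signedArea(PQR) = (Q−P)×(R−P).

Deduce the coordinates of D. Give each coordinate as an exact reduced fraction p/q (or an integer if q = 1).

D = (-15, -4)

1. D_x = -15  [AC ∥ DB ∩ CB ∥ AD]
2. D_y = -4  [AC ∥ DB ∩ CB ∥ AD]
   → D = (-15, -4)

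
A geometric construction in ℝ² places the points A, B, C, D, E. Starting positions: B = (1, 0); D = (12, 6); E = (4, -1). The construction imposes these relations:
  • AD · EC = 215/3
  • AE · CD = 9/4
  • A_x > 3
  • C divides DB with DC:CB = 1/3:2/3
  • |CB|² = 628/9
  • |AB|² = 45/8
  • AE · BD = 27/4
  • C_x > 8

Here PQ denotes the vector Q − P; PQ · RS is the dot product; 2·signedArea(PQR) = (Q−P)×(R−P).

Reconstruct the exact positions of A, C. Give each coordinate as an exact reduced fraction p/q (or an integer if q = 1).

A = (13/4, -3/4)
C = (25/3, 4)

1. A_x = 13/4  [line -11·x + -6·y + 125/4 = 0 ∩ |AB|² = 45/8]
2. A_y = -3/4  [line -11·x + -6·y + 125/4 = 0 ∩ |AB|² = 45/8]
   → A = (13/4, -3/4)
3. C_x = 25/3  [AD · EC = 215/3 ∩ C divides DB with DC:CB = 1/3:2/3]
4. C_y = 4  [AD · EC = 215/3 ∩ C divides DB with DC:CB = 1/3:2/3]
   → C = (25/3, 4)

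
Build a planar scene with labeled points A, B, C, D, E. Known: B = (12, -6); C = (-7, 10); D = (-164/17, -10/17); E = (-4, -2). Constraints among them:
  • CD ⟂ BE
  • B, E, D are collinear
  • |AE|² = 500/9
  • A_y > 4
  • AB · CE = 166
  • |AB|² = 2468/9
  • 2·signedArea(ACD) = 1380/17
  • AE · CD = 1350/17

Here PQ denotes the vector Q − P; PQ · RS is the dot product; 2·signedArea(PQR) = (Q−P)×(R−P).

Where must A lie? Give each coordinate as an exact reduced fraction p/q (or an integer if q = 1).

1. A_x = -2/3  [2·signedArea(ACD) = 1380/17 ∩ AB · CE = 166]
2. A_y = 14/3  [2·signedArea(ACD) = 1380/17 ∩ AB · CE = 166]
   → A = (-2/3, 14/3)

A = (-2/3, 14/3)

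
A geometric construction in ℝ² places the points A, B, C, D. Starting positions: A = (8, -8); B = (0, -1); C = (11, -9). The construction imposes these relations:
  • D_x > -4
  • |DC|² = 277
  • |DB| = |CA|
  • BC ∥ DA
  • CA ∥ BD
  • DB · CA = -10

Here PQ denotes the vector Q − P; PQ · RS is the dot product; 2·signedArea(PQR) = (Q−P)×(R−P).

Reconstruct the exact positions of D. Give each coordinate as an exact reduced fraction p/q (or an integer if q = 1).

1. D_x = -3  [BC ∥ DA ∩ CA ∥ BD]
2. D_y = 0  [BC ∥ DA ∩ CA ∥ BD]
   → D = (-3, 0)

D = (-3, 0)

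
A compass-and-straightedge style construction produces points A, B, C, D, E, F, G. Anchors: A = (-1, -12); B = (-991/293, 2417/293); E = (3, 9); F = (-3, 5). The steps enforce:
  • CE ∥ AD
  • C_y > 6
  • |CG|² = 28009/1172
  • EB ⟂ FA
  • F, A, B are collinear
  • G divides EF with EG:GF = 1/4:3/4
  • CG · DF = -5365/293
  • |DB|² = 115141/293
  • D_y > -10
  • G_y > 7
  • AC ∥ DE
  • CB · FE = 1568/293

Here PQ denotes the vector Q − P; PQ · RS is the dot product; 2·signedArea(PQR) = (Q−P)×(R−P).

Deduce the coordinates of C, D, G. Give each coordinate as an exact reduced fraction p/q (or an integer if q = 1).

C = (-935/293, 1941/293)
D = (1521/293, -2820/293)
G = (3/2, 8)

1. G_x = 3/2  [G divides EF with EG:GF = 1/4:3/4]
2. G_y = 8  [G divides EF with EG:GF = 1/4:3/4]
   → G = (3/2, 8)
3. C_x = -935/293  [line -6·x + -4·y + 2154/293 = 0 ∩ |CG|² = 28009/1172]
4. C_y = 1941/293  [line -6·x + -4·y + 2154/293 = 0 ∩ |CG|² = 28009/1172]
   → C = (-935/293, 1941/293)
5. D_x = 1521/293  [AC ∥ DE ∩ CE ∥ AD]
6. D_y = -2820/293  [AC ∥ DE ∩ CE ∥ AD]
   → D = (1521/293, -2820/293)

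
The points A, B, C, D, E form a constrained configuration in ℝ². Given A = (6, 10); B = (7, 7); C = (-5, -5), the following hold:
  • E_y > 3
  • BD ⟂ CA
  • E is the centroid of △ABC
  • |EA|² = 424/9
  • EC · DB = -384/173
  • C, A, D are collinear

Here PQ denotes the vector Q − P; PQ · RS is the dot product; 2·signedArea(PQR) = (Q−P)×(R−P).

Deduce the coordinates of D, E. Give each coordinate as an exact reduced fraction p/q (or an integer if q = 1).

1. D_x = 851/173  [C, A, D are collinear ∩ BD ⟂ CA]
2. D_y = 1475/173  [C, A, D are collinear ∩ BD ⟂ CA]
   → D = (851/173, 1475/173)
3. E_x = 8/3  [E is the centroid of △ABC]
4. E_y = 4  [E is the centroid of △ABC]
   → E = (8/3, 4)

D = (851/173, 1475/173)
E = (8/3, 4)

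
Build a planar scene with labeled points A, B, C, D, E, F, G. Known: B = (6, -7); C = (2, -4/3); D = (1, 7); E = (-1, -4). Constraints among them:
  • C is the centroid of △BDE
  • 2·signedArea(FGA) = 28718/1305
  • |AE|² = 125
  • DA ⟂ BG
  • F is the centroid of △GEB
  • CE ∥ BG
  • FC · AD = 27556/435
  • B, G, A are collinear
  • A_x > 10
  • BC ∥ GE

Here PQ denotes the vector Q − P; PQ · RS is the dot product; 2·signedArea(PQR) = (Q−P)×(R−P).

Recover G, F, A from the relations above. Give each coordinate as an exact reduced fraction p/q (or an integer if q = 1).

A = (1473/145, -479/145)
F = (8/3, -62/9)
G = (3, -29/3)

1. G_x = 3  [BC ∥ GE ∩ CE ∥ BG]
2. G_y = -29/3  [BC ∥ GE ∩ CE ∥ BG]
   → G = (3, -29/3)
3. F_x = 8/3  [F is the centroid of △GEB]
4. F_y = -62/9  [F is the centroid of △GEB]
   → F = (8/3, -62/9)
5. A_x = 1473/145  [B, G, A are collinear ∩ DA ⟂ BG]
6. A_y = -479/145  [B, G, A are collinear ∩ DA ⟂ BG]
   → A = (1473/145, -479/145)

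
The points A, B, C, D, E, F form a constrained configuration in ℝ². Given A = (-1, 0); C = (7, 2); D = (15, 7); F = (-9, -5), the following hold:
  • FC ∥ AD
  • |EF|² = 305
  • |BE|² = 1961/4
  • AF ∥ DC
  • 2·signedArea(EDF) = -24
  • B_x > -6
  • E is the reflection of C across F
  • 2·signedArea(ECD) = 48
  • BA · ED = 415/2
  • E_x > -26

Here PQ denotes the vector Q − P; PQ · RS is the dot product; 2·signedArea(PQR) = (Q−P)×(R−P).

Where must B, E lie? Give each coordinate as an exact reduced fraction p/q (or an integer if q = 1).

1. E_x = -25  [E is the reflection of C across F]
2. E_y = -12  [E is the reflection of C across F]
   → E = (-25, -12)
3. B_x = -5  [line -40·x + -19·y + -495/2 = 0 ∩ |BE|² = 1961/4]
4. B_y = -5/2  [line -40·x + -19·y + -495/2 = 0 ∩ |BE|² = 1961/4]
   → B = (-5, -5/2)

B = (-5, -5/2)
E = (-25, -12)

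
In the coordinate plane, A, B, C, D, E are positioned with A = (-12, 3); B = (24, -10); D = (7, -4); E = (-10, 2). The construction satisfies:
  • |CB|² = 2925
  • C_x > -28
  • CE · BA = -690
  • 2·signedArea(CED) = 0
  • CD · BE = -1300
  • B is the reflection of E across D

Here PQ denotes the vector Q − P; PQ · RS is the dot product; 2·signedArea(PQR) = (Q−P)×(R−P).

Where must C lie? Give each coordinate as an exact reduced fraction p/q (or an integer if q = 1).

1. C_x = -27  [2·signedArea(CED) = 0 ∩ CE · BA = -690]
2. C_y = 8  [2·signedArea(CED) = 0 ∩ CE · BA = -690]
   → C = (-27, 8)

C = (-27, 8)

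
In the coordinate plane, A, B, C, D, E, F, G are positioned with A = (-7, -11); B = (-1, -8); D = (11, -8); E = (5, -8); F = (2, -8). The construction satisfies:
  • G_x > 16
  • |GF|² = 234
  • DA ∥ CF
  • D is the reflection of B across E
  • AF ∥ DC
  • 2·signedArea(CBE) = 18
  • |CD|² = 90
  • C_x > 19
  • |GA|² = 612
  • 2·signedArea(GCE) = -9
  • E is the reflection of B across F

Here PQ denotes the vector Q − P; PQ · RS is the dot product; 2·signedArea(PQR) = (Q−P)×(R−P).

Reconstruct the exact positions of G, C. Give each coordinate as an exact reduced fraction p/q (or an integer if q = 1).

C = (20, -5)
G = (17, -5)

1. C_x = 20  [DA ∥ CF ∩ AF ∥ DC]
2. C_y = -5  [DA ∥ CF ∩ AF ∥ DC]
   → C = (20, -5)
3. G_x = 17  [line 3·x + -15·y + -126 = 0 ∩ |GF|² = 234]
4. G_y = -5  [line 3·x + -15·y + -126 = 0 ∩ |GF|² = 234]
   → G = (17, -5)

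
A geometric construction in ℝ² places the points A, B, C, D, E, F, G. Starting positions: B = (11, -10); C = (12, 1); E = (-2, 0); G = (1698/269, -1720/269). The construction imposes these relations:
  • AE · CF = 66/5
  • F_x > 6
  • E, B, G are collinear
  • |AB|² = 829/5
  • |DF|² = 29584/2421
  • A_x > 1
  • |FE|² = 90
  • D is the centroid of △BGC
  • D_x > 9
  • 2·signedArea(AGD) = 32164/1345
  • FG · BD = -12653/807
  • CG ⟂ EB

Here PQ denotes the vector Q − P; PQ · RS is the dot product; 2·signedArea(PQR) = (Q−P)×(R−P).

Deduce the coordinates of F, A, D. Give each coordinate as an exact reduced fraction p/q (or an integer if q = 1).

1. D_x = 7885/807  [D is the centroid of △BGC]
2. D_y = -4141/807  [D is the centroid of △BGC]
   → D = (7885/807, -4141/807)
3. F_x = 7  [line 992/807·x + -3929/807·y + -18731/807 = 0 ∩ |FE|² = 90]
4. F_y = -3  [line 992/807·x + -3929/807·y + -18731/807 = 0 ∩ |FE|² = 90]
   → F = (7, -3)
5. A_x = 8/5  [AE · CF = 66/5 ∩ 2·signedArea(AGD) = 32164/1345]
6. A_y = -6/5  [AE · CF = 66/5 ∩ 2·signedArea(AGD) = 32164/1345]
   → A = (8/5, -6/5)

A = (8/5, -6/5)
D = (7885/807, -4141/807)
F = (7, -3)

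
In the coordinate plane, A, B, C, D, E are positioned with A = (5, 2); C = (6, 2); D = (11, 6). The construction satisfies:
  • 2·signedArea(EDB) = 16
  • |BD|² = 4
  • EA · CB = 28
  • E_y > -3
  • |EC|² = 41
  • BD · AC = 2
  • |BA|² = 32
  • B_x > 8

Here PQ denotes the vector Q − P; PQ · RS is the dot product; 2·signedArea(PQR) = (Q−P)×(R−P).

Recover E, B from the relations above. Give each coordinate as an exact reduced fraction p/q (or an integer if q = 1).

1. B_x = 9  [BD · AC = 2]
2. B_y = 6  [|BD|² = 4]
   → B = (9, 6)
3. E_x = 1  [EA · CB = 28 ∩ 2·signedArea(EDB) = 16]
4. E_y = -2  [EA · CB = 28 ∩ 2·signedArea(EDB) = 16]
   → E = (1, -2)

B = (9, 6)
E = (1, -2)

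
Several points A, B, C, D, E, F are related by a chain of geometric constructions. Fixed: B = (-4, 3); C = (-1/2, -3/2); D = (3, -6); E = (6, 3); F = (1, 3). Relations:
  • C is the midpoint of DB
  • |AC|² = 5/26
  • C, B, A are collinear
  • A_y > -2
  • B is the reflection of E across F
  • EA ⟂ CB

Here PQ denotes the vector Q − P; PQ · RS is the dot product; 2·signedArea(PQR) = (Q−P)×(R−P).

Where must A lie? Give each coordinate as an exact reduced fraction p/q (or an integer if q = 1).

A = (-3/13, -24/13)

1. A_x = -3/13  [C, B, A are collinear ∩ EA ⟂ CB]
2. A_y = -24/13  [C, B, A are collinear ∩ EA ⟂ CB]
   → A = (-3/13, -24/13)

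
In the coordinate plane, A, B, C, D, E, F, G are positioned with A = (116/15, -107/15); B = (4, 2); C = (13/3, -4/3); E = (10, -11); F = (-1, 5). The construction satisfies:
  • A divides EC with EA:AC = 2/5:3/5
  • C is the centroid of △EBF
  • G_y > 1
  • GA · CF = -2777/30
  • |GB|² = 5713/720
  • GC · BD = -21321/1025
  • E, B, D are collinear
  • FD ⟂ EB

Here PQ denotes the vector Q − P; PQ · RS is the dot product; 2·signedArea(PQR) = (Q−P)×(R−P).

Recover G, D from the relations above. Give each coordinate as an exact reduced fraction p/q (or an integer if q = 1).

D = (406/205, 1307/205)
G = (71/60, 59/30)

1. D_x = 406/205  [E, B, D are collinear ∩ FD ⟂ EB]
2. D_y = 1307/205  [E, B, D are collinear ∩ FD ⟂ EB]
   → D = (406/205, 1307/205)
3. G_x = 71/60  [GC · BD = -21321/1025 ∩ GA · CF = -2777/30]
4. G_y = 59/30  [GC · BD = -21321/1025 ∩ GA · CF = -2777/30]
   → G = (71/60, 59/30)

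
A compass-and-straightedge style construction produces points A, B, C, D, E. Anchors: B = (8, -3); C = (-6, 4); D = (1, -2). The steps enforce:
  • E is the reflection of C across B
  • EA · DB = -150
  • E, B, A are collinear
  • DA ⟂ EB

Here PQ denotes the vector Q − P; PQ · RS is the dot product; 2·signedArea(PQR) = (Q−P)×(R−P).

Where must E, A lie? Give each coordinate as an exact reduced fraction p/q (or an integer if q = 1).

1. E_x = 22  [E is the reflection of C across B]
2. E_y = -10  [E is the reflection of C across B]
   → E = (22, -10)
3. A_x = 2  [E, B, A are collinear ∩ DA ⟂ EB]
4. A_y = 0  [E, B, A are collinear ∩ DA ⟂ EB]
   → A = (2, 0)

A = (2, 0)
E = (22, -10)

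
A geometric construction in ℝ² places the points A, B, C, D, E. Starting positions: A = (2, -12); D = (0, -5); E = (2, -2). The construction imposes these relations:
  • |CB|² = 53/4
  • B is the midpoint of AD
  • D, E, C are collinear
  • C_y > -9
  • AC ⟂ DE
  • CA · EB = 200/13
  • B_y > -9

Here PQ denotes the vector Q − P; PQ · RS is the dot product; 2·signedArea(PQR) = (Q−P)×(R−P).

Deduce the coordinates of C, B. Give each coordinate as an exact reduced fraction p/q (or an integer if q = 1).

B = (1, -17/2)
C = (-34/13, -116/13)

1. C_x = -34/13  [D, E, C are collinear ∩ AC ⟂ DE]
2. C_y = -116/13  [D, E, C are collinear ∩ AC ⟂ DE]
   → C = (-34/13, -116/13)
3. B_x = 1  [B is the midpoint of AD]
4. B_y = -17/2  [B is the midpoint of AD]
   → B = (1, -17/2)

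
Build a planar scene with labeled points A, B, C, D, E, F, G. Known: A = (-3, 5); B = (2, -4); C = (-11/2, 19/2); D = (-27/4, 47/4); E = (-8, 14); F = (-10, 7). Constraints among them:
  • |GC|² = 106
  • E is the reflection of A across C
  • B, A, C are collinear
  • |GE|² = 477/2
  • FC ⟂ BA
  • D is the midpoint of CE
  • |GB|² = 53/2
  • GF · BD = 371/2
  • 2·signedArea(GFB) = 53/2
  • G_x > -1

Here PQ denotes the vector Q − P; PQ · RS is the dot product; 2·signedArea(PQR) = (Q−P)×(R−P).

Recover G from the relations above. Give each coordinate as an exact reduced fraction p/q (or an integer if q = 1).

1. G_x = -1/2  [GF · BD = 371/2 ∩ 2·signedArea(GFB) = 53/2]
2. G_y = 1/2  [GF · BD = 371/2 ∩ 2·signedArea(GFB) = 53/2]
   → G = (-1/2, 1/2)

G = (-1/2, 1/2)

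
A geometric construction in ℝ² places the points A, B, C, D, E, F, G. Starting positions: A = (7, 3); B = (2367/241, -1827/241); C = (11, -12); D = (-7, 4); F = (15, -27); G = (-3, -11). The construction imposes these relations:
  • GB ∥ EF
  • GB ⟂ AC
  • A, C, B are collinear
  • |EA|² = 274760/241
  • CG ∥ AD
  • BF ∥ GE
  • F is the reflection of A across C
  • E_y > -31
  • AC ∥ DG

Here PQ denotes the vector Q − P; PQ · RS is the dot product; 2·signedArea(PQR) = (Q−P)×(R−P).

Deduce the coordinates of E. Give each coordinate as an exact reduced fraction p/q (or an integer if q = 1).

1. E_x = 525/241  [GB ∥ EF ∩ BF ∥ GE]
2. E_y = -7331/241  [GB ∥ EF ∩ BF ∥ GE]
   → E = (525/241, -7331/241)

E = (525/241, -7331/241)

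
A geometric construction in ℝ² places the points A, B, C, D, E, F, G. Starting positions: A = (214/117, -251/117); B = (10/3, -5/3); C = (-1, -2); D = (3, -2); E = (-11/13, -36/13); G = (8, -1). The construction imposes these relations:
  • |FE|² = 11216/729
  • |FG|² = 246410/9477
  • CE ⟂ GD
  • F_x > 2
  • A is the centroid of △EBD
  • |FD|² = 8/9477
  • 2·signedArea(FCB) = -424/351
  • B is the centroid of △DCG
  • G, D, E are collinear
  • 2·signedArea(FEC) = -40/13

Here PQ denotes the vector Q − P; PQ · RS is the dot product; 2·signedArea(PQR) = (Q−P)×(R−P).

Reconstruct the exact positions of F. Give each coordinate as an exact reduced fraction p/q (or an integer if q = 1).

F = (1051/351, -692/351)

1. F_x = 1051/351  [2·signedArea(FCB) = -424/351 ∩ 2·signedArea(FEC) = -40/13]
2. F_y = -692/351  [2·signedArea(FCB) = -424/351 ∩ 2·signedArea(FEC) = -40/13]
   → F = (1051/351, -692/351)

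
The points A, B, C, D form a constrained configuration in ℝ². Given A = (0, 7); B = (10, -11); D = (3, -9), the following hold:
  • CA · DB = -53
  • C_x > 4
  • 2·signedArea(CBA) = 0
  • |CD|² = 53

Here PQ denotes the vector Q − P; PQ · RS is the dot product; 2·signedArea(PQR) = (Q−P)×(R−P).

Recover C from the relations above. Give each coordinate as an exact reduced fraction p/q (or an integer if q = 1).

1. C_x = 5  [2·signedArea(CBA) = 0 ∩ CA · DB = -53]
2. C_y = -2  [2·signedArea(CBA) = 0 ∩ CA · DB = -53]
   → C = (5, -2)

C = (5, -2)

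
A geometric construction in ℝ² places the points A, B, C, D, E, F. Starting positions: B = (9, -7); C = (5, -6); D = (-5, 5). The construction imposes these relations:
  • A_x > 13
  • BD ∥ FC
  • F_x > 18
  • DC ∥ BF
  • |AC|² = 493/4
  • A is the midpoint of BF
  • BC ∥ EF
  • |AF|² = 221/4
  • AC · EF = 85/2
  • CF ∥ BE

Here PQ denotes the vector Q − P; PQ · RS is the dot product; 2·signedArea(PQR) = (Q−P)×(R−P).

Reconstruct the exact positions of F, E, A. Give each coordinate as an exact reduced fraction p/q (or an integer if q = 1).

1. F_x = 19  [BD ∥ FC ∩ DC ∥ BF]
2. F_y = -18  [BD ∥ FC ∩ DC ∥ BF]
   → F = (19, -18)
3. E_x = 23  [BC ∥ EF ∩ CF ∥ BE]
4. E_y = -19  [BC ∥ EF ∩ CF ∥ BE]
   → E = (23, -19)
5. A_x = 14  [A is the midpoint of BF]
6. A_y = -25/2  [A is the midpoint of BF]
   → A = (14, -25/2)

A = (14, -25/2)
E = (23, -19)
F = (19, -18)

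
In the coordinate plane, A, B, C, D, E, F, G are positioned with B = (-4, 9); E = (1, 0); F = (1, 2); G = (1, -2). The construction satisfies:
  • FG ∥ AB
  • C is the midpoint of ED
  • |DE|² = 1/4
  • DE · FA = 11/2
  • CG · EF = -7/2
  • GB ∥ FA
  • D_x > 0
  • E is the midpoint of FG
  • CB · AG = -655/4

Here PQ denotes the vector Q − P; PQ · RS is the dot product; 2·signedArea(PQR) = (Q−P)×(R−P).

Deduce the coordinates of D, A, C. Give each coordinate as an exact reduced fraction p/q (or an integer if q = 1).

A = (-4, 13)
C = (1, -1/4)
D = (1, -1/2)

1. A_x = -4  [FG ∥ AB ∩ GB ∥ FA]
2. A_y = 13  [FG ∥ AB ∩ GB ∥ FA]
   → A = (-4, 13)
3. C_x = 1  [CB · AG = -655/4 ∩ CG · EF = -7/2]
4. C_y = -1/4  [CB · AG = -655/4 ∩ CG · EF = -7/2]
   → C = (1, -1/4)
5. D_x = 1  [DE · FA = 11/2 ∩ C is the midpoint of ED]
6. D_y = -1/2  [DE · FA = 11/2 ∩ C is the midpoint of ED]
   → D = (1, -1/2)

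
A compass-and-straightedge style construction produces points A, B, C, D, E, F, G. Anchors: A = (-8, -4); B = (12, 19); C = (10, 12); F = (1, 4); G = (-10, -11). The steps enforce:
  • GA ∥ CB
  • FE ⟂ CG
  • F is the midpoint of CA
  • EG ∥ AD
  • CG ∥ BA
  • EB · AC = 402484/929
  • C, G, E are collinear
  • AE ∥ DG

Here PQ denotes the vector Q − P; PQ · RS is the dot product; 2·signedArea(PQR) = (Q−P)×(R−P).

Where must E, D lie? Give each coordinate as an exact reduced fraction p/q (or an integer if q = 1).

D = (-18732/929, -16711/929)
E = (2010/929, 2776/929)

1. E_x = 2010/929  [C, G, E are collinear ∩ FE ⟂ CG]
2. E_y = 2776/929  [C, G, E are collinear ∩ FE ⟂ CG]
   → E = (2010/929, 2776/929)
3. D_x = -18732/929  [AE ∥ DG ∩ EG ∥ AD]
4. D_y = -16711/929  [AE ∥ DG ∩ EG ∥ AD]
   → D = (-18732/929, -16711/929)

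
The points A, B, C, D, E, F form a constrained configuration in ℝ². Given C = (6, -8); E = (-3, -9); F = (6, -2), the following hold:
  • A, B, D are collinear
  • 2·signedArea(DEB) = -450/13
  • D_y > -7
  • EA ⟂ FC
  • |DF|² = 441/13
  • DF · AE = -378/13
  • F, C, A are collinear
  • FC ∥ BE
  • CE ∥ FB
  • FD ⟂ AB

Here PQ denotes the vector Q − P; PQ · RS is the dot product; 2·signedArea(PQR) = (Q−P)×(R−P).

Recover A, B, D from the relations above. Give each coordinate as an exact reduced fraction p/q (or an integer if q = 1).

1. A_x = 6  [F, C, A are collinear ∩ EA ⟂ FC]
2. A_y = -9  [F, C, A are collinear ∩ EA ⟂ FC]
   → A = (6, -9)
3. B_x = -3  [FC ∥ BE ∩ CE ∥ FB]
4. B_y = -3  [FC ∥ BE ∩ CE ∥ FB]
   → B = (-3, -3)
5. D_x = 36/13  [A, B, D are collinear ∩ FD ⟂ AB]
6. D_y = -89/13  [A, B, D are collinear ∩ FD ⟂ AB]
   → D = (36/13, -89/13)

A = (6, -9)
B = (-3, -3)
D = (36/13, -89/13)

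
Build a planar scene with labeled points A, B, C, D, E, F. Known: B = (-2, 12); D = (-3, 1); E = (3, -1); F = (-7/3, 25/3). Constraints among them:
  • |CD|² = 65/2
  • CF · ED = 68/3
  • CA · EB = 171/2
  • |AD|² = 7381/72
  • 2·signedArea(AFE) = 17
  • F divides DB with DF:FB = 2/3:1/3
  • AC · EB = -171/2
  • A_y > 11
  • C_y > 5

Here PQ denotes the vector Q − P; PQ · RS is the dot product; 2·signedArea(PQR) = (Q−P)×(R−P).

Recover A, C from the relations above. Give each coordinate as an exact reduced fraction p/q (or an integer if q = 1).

A = (-25/12, 133/12)
C = (1/2, 11/2)

1. A_x = -25/12  [line 28/3·x + 16/3·y + -119/3 = 0 ∩ |AD|² = 7381/72]
2. A_y = 133/12  [line 28/3·x + 16/3·y + -119/3 = 0 ∩ |AD|² = 7381/72]
   → A = (-25/12, 133/12)
3. C_x = 1/2  [CF · ED = 68/3 ∩ CA · EB = 171/2]
4. C_y = 11/2  [CF · ED = 68/3 ∩ CA · EB = 171/2]
   → C = (1/2, 11/2)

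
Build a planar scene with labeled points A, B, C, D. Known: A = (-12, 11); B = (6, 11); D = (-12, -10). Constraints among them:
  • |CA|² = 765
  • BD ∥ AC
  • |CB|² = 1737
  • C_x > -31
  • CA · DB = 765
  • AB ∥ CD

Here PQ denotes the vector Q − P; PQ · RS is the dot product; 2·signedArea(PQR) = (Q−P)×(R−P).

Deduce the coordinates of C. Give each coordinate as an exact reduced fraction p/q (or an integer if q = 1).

C = (-30, -10)

1. C_x = -30  [AB ∥ CD ∩ BD ∥ AC]
2. C_y = -10  [AB ∥ CD ∩ BD ∥ AC]
   → C = (-30, -10)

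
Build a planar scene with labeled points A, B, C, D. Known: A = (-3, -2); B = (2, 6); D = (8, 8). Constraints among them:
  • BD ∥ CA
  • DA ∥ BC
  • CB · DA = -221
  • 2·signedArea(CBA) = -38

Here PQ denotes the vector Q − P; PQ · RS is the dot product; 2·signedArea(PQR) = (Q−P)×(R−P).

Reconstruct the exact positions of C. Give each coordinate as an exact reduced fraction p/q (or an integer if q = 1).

1. C_x = -9  [BD ∥ CA ∩ DA ∥ BC]
2. C_y = -4  [BD ∥ CA ∩ DA ∥ BC]
   → C = (-9, -4)

C = (-9, -4)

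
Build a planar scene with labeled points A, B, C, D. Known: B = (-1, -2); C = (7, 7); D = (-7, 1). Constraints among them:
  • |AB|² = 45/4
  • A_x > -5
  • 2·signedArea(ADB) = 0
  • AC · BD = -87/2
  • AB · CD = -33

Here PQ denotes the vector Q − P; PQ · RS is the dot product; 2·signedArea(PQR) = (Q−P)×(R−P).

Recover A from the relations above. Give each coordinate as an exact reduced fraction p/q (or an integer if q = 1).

A = (-4, -1/2)

1. A_x = -4  [2·signedArea(ADB) = 0 ∩ AC · BD = -87/2]
2. A_y = -1/2  [2·signedArea(ADB) = 0 ∩ AC · BD = -87/2]
   → A = (-4, -1/2)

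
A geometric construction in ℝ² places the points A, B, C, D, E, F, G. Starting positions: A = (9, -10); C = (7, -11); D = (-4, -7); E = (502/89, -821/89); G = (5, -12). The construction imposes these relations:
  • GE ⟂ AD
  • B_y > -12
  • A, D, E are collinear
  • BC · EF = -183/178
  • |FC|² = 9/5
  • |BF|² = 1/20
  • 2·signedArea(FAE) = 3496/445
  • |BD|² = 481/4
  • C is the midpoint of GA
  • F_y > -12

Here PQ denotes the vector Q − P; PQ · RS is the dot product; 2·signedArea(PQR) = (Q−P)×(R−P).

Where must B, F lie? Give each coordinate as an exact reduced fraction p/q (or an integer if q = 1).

B = (6, -23/2)
F = (29/5, -58/5)

1. F_x = 29/5  [line -69/89·x + -299/89·y + -15341/445 = 0 ∩ |FC|² = 9/5]
2. F_y = -58/5  [line -69/89·x + -299/89·y + -15341/445 = 0 ∩ |FC|² = 9/5]
   → F = (29/5, -58/5)
3. B_x = 6  [line -71/445·x + 1057/445·y + 25163/890 = 0 ∩ |BD|² = 481/4]
4. B_y = -23/2  [line -71/445·x + 1057/445·y + 25163/890 = 0 ∩ |BD|² = 481/4]
   → B = (6, -23/2)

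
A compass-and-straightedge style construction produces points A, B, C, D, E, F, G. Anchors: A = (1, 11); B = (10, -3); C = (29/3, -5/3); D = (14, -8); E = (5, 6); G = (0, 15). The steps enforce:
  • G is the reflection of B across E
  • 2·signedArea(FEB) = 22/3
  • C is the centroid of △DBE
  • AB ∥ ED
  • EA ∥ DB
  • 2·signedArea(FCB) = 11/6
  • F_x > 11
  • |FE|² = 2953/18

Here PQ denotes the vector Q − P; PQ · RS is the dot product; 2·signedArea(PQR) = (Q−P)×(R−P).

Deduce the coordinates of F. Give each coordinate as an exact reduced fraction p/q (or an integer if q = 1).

F = (71/6, -29/6)

1. F_x = 71/6  [2·signedArea(FCB) = 11/6 ∩ 2·signedArea(FEB) = 22/3]
2. F_y = -29/6  [2·signedArea(FCB) = 11/6 ∩ 2·signedArea(FEB) = 22/3]
   → F = (71/6, -29/6)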